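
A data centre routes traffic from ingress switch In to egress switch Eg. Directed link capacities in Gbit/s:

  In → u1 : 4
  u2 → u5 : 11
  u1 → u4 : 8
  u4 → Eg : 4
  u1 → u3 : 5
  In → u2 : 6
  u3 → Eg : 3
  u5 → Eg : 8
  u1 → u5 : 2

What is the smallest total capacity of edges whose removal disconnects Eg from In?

10

Augment In→u1→u3→Eg: bottleneck 3, flow now 3.
Augment In→u1→u4→Eg: bottleneck 1, flow now 4.
Augment In→u2→u5→Eg: bottleneck 6, flow now 10.
No augmenting path remains; maximum flow = 10.
By max-flow min-cut, the minimum cut capacity equals the max flow.
In the residual graph, reachable from In: {In}.
Min-cut edges: In→u1 (4), In→u2 (6); capacity 4 + 6 = 10.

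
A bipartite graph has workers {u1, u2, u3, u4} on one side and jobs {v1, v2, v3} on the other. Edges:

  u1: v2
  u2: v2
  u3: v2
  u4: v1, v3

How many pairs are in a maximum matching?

Unit-capacity flow: source→left, listed edges, right→sink; max matching = max flow.
Augmenting path u1→v2 (+1); matched 1.
Augmenting path u4→v1 (+1); matched 2.
No augmenting path remains; maximum matching = 2.
König certificate: {u4, v2} is a vertex cover of size 2 (every listed pair touches it), so no matching can be larger.

2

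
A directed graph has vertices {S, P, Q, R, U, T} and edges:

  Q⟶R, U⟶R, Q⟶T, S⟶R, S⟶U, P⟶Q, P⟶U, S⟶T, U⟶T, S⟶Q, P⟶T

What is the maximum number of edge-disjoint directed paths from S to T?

Assign every edge capacity 1; by Menger, the answer equals the max flow.
Path S→T (+1); total 1.
Path S→Q→T (+1); total 2.
Path S→U→T (+1); total 3.
No residual S→T path; max flow = 3.
Certifying cut of size 3: {S→Q, S→T, S→U}.

3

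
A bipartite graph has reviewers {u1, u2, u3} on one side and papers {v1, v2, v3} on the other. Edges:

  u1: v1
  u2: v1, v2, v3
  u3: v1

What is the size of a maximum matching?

2

Unit-capacity flow: source→left, listed edges, right→sink; max matching = max flow.
Augmenting path u1→v1 (+1); matched 1.
Augmenting path u2→v2 (+1); matched 2.
No augmenting path remains; maximum matching = 2.
König certificate: {u2, v1} is a vertex cover of size 2 (every listed pair touches it), so no matching can be larger.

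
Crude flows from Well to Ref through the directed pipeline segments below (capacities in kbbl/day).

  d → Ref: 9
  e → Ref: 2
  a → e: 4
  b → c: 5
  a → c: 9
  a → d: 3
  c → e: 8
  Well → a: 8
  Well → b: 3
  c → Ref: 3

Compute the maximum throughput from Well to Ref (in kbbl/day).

8

Augment Well→a→c→Ref: bottleneck 3, flow now 3.
Augment Well→a→d→Ref: bottleneck 3, flow now 6.
Augment Well→a→e→Ref: bottleneck 2, flow now 8.
No augmenting path remains; maximum flow = 8.
In the residual graph, reachable from Well: {Well, a, b, c, e}.
Min-cut edges: a→d (3), c→Ref (3), e→Ref (2); capacity 3 + 3 + 2 = 8.
This cut is saturated, so no flow can exceed 8.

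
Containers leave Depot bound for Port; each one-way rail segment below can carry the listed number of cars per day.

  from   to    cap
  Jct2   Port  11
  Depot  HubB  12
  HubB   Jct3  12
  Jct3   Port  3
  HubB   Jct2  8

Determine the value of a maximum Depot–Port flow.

11

Augment Depot→HubB→Jct2→Port: bottleneck 8, flow now 8.
Augment Depot→HubB→Jct3→Port: bottleneck 3, flow now 11.
No augmenting path remains; maximum flow = 11.
In the residual graph, reachable from Depot: {Depot, HubB, Jct3}.
Min-cut edges: HubB→Jct2 (8), Jct3→Port (3); capacity 8 + 3 = 11.
This cut is saturated, so no flow can exceed 11.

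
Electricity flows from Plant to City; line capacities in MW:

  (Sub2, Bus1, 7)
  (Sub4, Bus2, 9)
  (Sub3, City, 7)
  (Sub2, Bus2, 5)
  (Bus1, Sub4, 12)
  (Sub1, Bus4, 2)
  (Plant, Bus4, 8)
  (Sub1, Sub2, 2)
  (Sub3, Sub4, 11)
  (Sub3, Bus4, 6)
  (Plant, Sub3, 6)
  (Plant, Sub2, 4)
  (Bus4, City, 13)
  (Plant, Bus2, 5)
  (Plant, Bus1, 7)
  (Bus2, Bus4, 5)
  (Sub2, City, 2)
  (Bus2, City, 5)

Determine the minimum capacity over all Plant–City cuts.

26

Augment Plant→Sub2→City: bottleneck 2, flow now 2.
Augment Plant→Sub3→City: bottleneck 6, flow now 8.
Augment Plant→Bus2→City: bottleneck 5, flow now 13.
Augment Plant→Bus4→City: bottleneck 8, flow now 21.
Augment Plant→Sub2→Bus2→Bus4→City: bottleneck 2, flow now 23.
Augment Plant→Bus1→Sub4→Bus2→Bus4→City: bottleneck 3, flow now 26.
No augmenting path remains; maximum flow = 26.
By max-flow min-cut, the minimum cut capacity equals the max flow.
In the residual graph, reachable from Plant: {Plant, Sub2, Bus1, Sub4, Bus2}.
Min-cut edges: Plant→Sub3 (6), Plant→Bus4 (8), Sub2→City (2), Bus2→Bus4 (5), Bus2→City (5); capacity 6 + 8 + 2 + 5 + 5 = 26.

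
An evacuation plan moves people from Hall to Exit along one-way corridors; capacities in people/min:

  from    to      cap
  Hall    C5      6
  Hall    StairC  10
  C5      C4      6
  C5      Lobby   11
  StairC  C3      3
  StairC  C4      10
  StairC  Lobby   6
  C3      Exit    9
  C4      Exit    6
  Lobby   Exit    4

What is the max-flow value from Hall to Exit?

13

Augment Hall→C5→C4→Exit: bottleneck 6, flow now 6.
Augment Hall→StairC→C3→Exit: bottleneck 3, flow now 9.
Augment Hall→StairC→Lobby→Exit: bottleneck 4, flow now 13.
No augmenting path remains; maximum flow = 13.
In the residual graph, reachable from Hall: {Hall, C5, StairC, C4, Lobby}.
Min-cut edges: StairC→C3 (3), C4→Exit (6), Lobby→Exit (4); capacity 3 + 6 + 4 = 13.
This cut is saturated, so no flow can exceed 13.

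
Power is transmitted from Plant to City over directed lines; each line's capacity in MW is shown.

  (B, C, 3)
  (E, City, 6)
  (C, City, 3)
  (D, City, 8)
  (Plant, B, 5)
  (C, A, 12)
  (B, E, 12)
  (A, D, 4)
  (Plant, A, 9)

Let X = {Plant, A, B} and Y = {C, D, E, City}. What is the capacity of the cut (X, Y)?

Edges leaving {Plant, A, B}: A→D (4), B→C (3), B→E (12).
Cut capacity = 4 + 3 + 12 = 19.

19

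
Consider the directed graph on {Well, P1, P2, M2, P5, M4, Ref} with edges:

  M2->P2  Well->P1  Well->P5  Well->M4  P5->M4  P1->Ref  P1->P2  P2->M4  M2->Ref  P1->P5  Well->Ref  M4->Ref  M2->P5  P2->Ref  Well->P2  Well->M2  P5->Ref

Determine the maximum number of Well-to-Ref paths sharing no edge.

Assign every edge capacity 1; by Menger, the answer equals the max flow.
Path Well→Ref (+1); total 1.
Path Well→P1→Ref (+1); total 2.
Path Well→P2→Ref (+1); total 3.
Path Well→M2→Ref (+1); total 4.
Path Well→P5→Ref (+1); total 5.
Path Well→M4→Ref (+1); total 6.
No residual Well→Ref path; max flow = 6.
Certifying cut of size 6: {Well→M2, Well→M4, Well→P1, Well→P2, Well→P5, Well→Ref}.

6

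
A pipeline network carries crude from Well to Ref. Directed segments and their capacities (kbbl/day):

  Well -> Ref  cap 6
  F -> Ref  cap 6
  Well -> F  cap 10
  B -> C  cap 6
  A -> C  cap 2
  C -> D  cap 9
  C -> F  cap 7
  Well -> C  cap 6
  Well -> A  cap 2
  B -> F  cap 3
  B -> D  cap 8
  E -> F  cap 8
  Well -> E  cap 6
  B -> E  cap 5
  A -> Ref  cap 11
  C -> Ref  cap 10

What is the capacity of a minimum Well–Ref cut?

20

Augment Well→Ref: bottleneck 6, flow now 6.
Augment Well→A→Ref: bottleneck 2, flow now 8.
Augment Well→C→Ref: bottleneck 6, flow now 14.
Augment Well→F→Ref: bottleneck 6, flow now 20.
No augmenting path remains; maximum flow = 20.
By max-flow min-cut, the minimum cut capacity equals the max flow.
In the residual graph, reachable from Well: {Well, E, F}.
Min-cut edges: Well→A (2), Well→C (6), Well→Ref (6), F→Ref (6); capacity 2 + 6 + 6 + 6 = 20.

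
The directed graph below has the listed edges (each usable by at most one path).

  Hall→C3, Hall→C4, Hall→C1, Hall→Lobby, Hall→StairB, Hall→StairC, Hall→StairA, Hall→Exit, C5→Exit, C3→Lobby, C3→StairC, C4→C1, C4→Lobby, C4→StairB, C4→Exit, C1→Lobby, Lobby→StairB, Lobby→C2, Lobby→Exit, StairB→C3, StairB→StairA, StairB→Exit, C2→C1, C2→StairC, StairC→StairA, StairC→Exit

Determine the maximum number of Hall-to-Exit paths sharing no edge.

5

Assign every edge capacity 1; by Menger, the answer equals the max flow.
Path Hall→Exit (+1); total 1.
Path Hall→C4→Exit (+1); total 2.
Path Hall→Lobby→Exit (+1); total 3.
Path Hall→StairB→Exit (+1); total 4.
Path Hall→StairC→Exit (+1); total 5.
No residual Hall→Exit path; max flow = 5.
Certifying cut of size 5: {Hall→C4, Hall→Exit, Lobby→Exit, StairB→Exit, StairC→Exit}.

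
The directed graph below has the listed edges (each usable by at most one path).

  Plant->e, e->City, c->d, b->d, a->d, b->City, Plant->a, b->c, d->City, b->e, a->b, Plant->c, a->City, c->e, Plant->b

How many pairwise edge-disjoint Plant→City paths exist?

Assign every edge capacity 1; by Menger, the answer equals the max flow.
Path Plant→a→City (+1); total 1.
Path Plant→b→City (+1); total 2.
Path Plant→e→City (+1); total 3.
Path Plant→c→d→City (+1); total 4.
No residual Plant→City path; max flow = 4.
Certifying cut of size 4: {Plant→a, Plant→b, Plant→c, Plant→e}.

4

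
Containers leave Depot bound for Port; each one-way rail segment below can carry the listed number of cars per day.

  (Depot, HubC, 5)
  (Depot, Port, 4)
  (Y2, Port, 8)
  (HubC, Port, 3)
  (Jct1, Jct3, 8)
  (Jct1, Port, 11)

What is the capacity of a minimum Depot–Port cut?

Augment Depot→Port: bottleneck 4, flow now 4.
Augment Depot→HubC→Port: bottleneck 3, flow now 7.
No augmenting path remains; maximum flow = 7.
By max-flow min-cut, the minimum cut capacity equals the max flow.
In the residual graph, reachable from Depot: {Depot, HubC}.
Min-cut edges: Depot→Port (4), HubC→Port (3); capacity 4 + 3 = 7.

7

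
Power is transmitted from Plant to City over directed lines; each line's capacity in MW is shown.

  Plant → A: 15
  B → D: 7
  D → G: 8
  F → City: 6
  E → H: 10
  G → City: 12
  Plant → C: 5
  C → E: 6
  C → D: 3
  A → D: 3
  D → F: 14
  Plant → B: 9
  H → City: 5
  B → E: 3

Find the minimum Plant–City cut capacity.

Augment Plant→A→D→F→City: bottleneck 3, flow now 3.
Augment Plant→B→D→F→City: bottleneck 3, flow now 6.
Augment Plant→B→D→G→City: bottleneck 4, flow now 10.
Augment Plant→B→E→H→City: bottleneck 2, flow now 12.
Augment Plant→C→D→G→City: bottleneck 3, flow now 15.
Augment Plant→C→E→H→City: bottleneck 2, flow now 17.
No augmenting path remains; maximum flow = 17.
By max-flow min-cut, the minimum cut capacity equals the max flow.
In the residual graph, reachable from Plant: {Plant, A}.
Min-cut edges: Plant→B (9), Plant→C (5), A→D (3); capacity 9 + 5 + 3 = 17.

17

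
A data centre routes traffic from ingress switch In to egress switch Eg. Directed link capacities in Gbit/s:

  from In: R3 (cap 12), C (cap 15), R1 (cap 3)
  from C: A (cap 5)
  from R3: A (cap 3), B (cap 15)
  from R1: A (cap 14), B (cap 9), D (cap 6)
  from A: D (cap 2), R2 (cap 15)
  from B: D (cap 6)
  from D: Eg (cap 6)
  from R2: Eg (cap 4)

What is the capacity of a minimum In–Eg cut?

10

Augment In→R1→D→Eg: bottleneck 3, flow now 3.
Augment In→C→A→D→Eg: bottleneck 2, flow now 5.
Augment In→C→A→R2→Eg: bottleneck 3, flow now 8.
Augment In→R3→A→R2→Eg: bottleneck 1, flow now 9.
Augment In→R3→B→D→Eg: bottleneck 1, flow now 10.
No augmenting path remains; maximum flow = 10.
By max-flow min-cut, the minimum cut capacity equals the max flow.
In the residual graph, reachable from In: {In, C, R3, R1, A, B, D, R2}.
Min-cut edges: D→Eg (6), R2→Eg (4); capacity 6 + 4 = 10.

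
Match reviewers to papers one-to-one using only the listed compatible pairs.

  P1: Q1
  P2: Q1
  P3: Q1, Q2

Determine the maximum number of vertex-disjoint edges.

2

Unit-capacity flow: source→left, listed edges, right→sink; max matching = max flow.
Augmenting path P1→Q1 (+1); matched 1.
Augmenting path P3→Q2 (+1); matched 2.
No augmenting path remains; maximum matching = 2.
König certificate: {P3, Q1} is a vertex cover of size 2 (every listed pair touches it), so no matching can be larger.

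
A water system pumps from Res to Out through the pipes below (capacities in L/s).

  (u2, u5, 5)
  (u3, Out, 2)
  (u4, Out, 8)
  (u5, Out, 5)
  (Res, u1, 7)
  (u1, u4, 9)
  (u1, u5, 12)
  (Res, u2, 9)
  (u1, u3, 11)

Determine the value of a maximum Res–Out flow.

12

Augment Res→u1→u3→Out: bottleneck 2, flow now 2.
Augment Res→u1→u4→Out: bottleneck 5, flow now 7.
Augment Res→u2→u5→Out: bottleneck 5, flow now 12.
No augmenting path remains; maximum flow = 12.
In the residual graph, reachable from Res: {Res, u2}.
Min-cut edges: Res→u1 (7), u2→u5 (5); capacity 7 + 5 = 12.
This cut is saturated, so no flow can exceed 12.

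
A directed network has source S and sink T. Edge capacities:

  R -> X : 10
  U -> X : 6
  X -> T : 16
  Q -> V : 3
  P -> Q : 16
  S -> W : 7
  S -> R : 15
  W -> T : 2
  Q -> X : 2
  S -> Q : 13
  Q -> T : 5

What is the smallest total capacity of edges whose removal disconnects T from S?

19

Augment S→Q→T: bottleneck 5, flow now 5.
Augment S→W→T: bottleneck 2, flow now 7.
Augment S→Q→X→T: bottleneck 2, flow now 9.
Augment S→R→X→T: bottleneck 10, flow now 19.
No augmenting path remains; maximum flow = 19.
By max-flow min-cut, the minimum cut capacity equals the max flow.
In the residual graph, reachable from S: {S, Q, R, V, W}.
Min-cut edges: Q→X (2), Q→T (5), R→X (10), W→T (2); capacity 2 + 5 + 10 + 2 = 19.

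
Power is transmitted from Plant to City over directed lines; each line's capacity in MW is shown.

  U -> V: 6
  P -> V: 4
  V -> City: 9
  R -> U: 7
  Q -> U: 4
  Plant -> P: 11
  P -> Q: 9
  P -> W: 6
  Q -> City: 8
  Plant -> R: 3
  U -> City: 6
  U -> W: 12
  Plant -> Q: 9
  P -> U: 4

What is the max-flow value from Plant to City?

23

Augment Plant→Q→City: bottleneck 8, flow now 8.
Augment Plant→P→U→City: bottleneck 4, flow now 12.
Augment Plant→P→V→City: bottleneck 4, flow now 16.
Augment Plant→Q→U→City: bottleneck 1, flow now 17.
Augment Plant→R→U→City: bottleneck 1, flow now 18.
Augment Plant→R→U→V→City: bottleneck 2, flow now 20.
Augment Plant→P→Q→U→V→City: bottleneck 3, flow now 23.
No augmenting path remains; maximum flow = 23.
In the residual graph, reachable from Plant: {Plant}.
Min-cut edges: Plant→P (11), Plant→Q (9), Plant→R (3); capacity 11 + 9 + 3 = 23.
This cut is saturated, so no flow can exceed 23.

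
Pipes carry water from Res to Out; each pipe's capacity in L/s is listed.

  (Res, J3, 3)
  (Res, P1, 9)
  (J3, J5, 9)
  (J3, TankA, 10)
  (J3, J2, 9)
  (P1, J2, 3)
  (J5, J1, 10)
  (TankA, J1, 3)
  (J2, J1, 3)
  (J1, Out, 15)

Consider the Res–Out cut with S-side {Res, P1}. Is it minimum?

Yes — it is a minimum cut (capacity 6).

Given cut capacity: 3 + 3 = 6.
Augment Res→J3→J5→J1→Out: bottleneck 3, flow now 3.
Augment Res→P1→J2→J1→Out: bottleneck 3, flow now 6.
No augmenting path remains; maximum flow = 6.
Cut capacity 6 equals the max flow, so it is a minimum cut.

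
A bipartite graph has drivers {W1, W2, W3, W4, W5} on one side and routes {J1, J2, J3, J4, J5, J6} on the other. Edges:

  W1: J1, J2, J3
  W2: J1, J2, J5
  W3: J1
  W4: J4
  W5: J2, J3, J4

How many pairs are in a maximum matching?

Unit-capacity flow: source→left, listed edges, right→sink; max matching = max flow.
Augmenting path W1→J1 (+1); matched 1.
Augmenting path W2→J2 (+1); matched 2.
Augmenting path W4→J4 (+1); matched 3.
Augmenting path W5→J3 (+1); matched 4.
Augmenting path W3→J1→W1→J2→W2→J5 (+1); matched 5.
No augmenting path remains; maximum matching = 5.
König certificate: {W1, W2, W3, W4, W5} is a vertex cover of size 5 (every listed pair touches it), so no matching can be larger.

5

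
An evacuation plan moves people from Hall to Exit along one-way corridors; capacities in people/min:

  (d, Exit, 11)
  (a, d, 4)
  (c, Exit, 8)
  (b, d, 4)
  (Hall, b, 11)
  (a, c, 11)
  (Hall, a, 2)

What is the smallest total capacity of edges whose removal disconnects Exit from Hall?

6

Augment Hall→a→c→Exit: bottleneck 2, flow now 2.
Augment Hall→b→d→Exit: bottleneck 4, flow now 6.
No augmenting path remains; maximum flow = 6.
By max-flow min-cut, the minimum cut capacity equals the max flow.
In the residual graph, reachable from Hall: {Hall, b}.
Min-cut edges: Hall→a (2), b→d (4); capacity 2 + 4 = 6.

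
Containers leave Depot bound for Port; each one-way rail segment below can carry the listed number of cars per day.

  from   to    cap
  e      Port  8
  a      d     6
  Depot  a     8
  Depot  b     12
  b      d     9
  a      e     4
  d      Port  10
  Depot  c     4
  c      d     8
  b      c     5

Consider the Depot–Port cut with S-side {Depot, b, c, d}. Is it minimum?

Given cut capacity: 8 + 10 = 18.
Augment Depot→a→d→Port: bottleneck 6, flow now 6.
Augment Depot→a→e→Port: bottleneck 2, flow now 8.
Augment Depot→b→d→Port: bottleneck 4, flow now 12.
Augment Depot→b→d→a→e→Port: bottleneck 2, flow now 14. (uses reverse residual edge)
No augmenting path remains; maximum flow = 14.
In the residual graph, reachable from Depot: {Depot, a, b, c, d}.
Min-cut edges: a→e (4), d→Port (10); capacity 4 + 10 = 14.
Cut capacity 18 exceeds the max flow 14, so it is not minimum.

No — its capacity is 18, but the minimum cut has capacity 14.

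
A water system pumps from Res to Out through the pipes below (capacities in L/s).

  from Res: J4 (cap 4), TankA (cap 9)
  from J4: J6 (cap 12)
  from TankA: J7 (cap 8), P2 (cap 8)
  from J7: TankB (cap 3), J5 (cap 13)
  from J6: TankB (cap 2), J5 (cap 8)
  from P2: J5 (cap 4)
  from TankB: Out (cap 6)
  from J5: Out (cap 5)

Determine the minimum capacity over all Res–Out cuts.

Augment Res→J4→J6→TankB→Out: bottleneck 2, flow now 2.
Augment Res→J4→J6→J5→Out: bottleneck 2, flow now 4.
Augment Res→TankA→J7→TankB→Out: bottleneck 3, flow now 7.
Augment Res→TankA→J7→J5→Out: bottleneck 3, flow now 10.
No augmenting path remains; maximum flow = 10.
By max-flow min-cut, the minimum cut capacity equals the max flow.
In the residual graph, reachable from Res: {Res, J4, TankA, J7, J6, P2, J5}.
Min-cut edges: J7→TankB (3), J6→TankB (2), J5→Out (5); capacity 3 + 2 + 5 = 10.

10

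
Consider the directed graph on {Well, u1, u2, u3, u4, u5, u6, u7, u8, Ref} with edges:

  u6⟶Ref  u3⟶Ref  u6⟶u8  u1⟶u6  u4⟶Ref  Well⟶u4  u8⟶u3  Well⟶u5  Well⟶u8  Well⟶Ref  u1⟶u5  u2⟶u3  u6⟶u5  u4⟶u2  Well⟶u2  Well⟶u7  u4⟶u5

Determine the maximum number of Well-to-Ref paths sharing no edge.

Assign every edge capacity 1; by Menger, the answer equals the max flow.
Path Well→Ref (+1); total 1.
Path Well→u4→Ref (+1); total 2.
Path Well→u2→u3→Ref (+1); total 3.
No residual Well→Ref path; max flow = 3.
Certifying cut of size 3: {Well→Ref, Well→u4, u3→Ref}.

3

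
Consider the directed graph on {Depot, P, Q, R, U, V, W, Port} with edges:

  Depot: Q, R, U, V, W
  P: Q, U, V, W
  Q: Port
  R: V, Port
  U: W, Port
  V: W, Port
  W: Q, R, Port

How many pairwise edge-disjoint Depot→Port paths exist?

5

Assign every edge capacity 1; by Menger, the answer equals the max flow.
Path Depot→Q→Port (+1); total 1.
Path Depot→R→Port (+1); total 2.
Path Depot→U→Port (+1); total 3.
Path Depot→V→Port (+1); total 4.
Path Depot→W→Port (+1); total 5.
No residual Depot→Port path; max flow = 5.
Certifying cut of size 5: {Depot→Q, Depot→R, Depot→U, Depot→V, Depot→W}.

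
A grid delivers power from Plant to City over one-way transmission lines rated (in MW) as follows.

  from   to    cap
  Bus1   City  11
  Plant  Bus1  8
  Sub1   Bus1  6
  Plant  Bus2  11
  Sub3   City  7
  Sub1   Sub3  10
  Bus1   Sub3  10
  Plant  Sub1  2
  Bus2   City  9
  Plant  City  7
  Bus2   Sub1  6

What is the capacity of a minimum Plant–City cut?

28

Augment Plant→City: bottleneck 7, flow now 7.
Augment Plant→Bus2→City: bottleneck 9, flow now 16.
Augment Plant→Bus1→City: bottleneck 8, flow now 24.
Augment Plant→Sub1→Bus1→City: bottleneck 2, flow now 26.
Augment Plant→Bus2→Sub1→Bus1→City: bottleneck 1, flow now 27.
Augment Plant→Bus2→Sub1→Sub3→City: bottleneck 1, flow now 28.
No augmenting path remains; maximum flow = 28.
By max-flow min-cut, the minimum cut capacity equals the max flow.
In the residual graph, reachable from Plant: {Plant}.
Min-cut edges: Plant→Sub1 (2), Plant→Bus2 (11), Plant→Bus1 (8), Plant→City (7); capacity 2 + 11 + 8 + 7 = 28.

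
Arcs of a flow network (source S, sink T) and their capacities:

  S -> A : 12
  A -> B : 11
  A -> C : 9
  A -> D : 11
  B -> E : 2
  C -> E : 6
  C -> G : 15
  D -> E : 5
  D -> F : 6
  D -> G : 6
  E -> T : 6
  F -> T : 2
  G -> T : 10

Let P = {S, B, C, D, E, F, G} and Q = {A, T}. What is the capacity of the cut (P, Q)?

30

Edges leaving {S, B, C, D, E, F, G}: S→A (12), E→T (6), F→T (2), G→T (10).
Cut capacity = 12 + 6 + 2 + 10 = 30.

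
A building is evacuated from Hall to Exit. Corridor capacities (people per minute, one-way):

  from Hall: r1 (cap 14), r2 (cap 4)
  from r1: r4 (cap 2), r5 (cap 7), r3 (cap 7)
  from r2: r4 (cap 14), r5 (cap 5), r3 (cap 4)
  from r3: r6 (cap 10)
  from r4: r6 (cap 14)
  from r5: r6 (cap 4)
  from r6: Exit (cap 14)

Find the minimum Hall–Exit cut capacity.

Augment Hall→r1→r3→r6→Exit: bottleneck 7, flow now 7.
Augment Hall→r1→r4→r6→Exit: bottleneck 2, flow now 9.
Augment Hall→r1→r5→r6→Exit: bottleneck 4, flow now 13.
Augment Hall→r2→r3→r6→Exit: bottleneck 1, flow now 14.
No augmenting path remains; maximum flow = 14.
By max-flow min-cut, the minimum cut capacity equals the max flow.
In the residual graph, reachable from Hall: {Hall, r1, r2, r3, r4, r5, r6}.
Min-cut edges: r6→Exit (14); capacity 14 = 14.

14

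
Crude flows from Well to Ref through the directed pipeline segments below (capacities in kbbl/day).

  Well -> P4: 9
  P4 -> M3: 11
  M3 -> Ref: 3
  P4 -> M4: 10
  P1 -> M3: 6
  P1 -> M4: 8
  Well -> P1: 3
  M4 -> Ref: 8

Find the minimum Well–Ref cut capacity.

11

Augment Well→P4→M3→Ref: bottleneck 3, flow now 3.
Augment Well→P4→M4→Ref: bottleneck 6, flow now 9.
Augment Well→P1→M4→Ref: bottleneck 2, flow now 11.
No augmenting path remains; maximum flow = 11.
By max-flow min-cut, the minimum cut capacity equals the max flow.
In the residual graph, reachable from Well: {Well, P4, P1, M3, M4}.
Min-cut edges: M3→Ref (3), M4→Ref (8); capacity 3 + 8 = 11.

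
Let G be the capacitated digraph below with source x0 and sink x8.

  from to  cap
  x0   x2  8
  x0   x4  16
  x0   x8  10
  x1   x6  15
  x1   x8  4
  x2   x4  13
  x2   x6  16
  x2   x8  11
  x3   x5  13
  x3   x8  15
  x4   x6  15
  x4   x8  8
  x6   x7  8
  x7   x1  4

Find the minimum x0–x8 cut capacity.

30

Augment x0→x8: bottleneck 10, flow now 10.
Augment x0→x2→x8: bottleneck 8, flow now 18.
Augment x0→x4→x8: bottleneck 8, flow now 26.
Augment x0→x4→x6→x7→x1→x8: bottleneck 4, flow now 30.
No augmenting path remains; maximum flow = 30.
By max-flow min-cut, the minimum cut capacity equals the max flow.
In the residual graph, reachable from x0: {x0, x4, x6, x7}.
Min-cut edges: x0→x2 (8), x0→x8 (10), x4→x8 (8), x7→x1 (4); capacity 8 + 10 + 8 + 4 = 30.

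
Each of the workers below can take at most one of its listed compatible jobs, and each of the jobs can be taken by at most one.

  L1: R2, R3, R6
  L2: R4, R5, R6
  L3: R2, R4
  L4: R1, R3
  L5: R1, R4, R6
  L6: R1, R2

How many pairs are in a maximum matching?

Unit-capacity flow: source→left, listed edges, right→sink; max matching = max flow.
Augmenting path L1→R2 (+1); matched 1.
Augmenting path L2→R4 (+1); matched 2.
Augmenting path L4→R1 (+1); matched 3.
Augmenting path L5→R6 (+1); matched 4.
Augmenting path L3→R2→L1→R3 (+1); matched 5.
Augmenting path L6→R2→L3→R4→L2→R5 (+1); matched 6.
No augmenting path remains; maximum matching = 6.
König certificate: {L1, L2, L3, L4, L5, L6} is a vertex cover of size 6 (every listed pair touches it), so no matching can be larger.

6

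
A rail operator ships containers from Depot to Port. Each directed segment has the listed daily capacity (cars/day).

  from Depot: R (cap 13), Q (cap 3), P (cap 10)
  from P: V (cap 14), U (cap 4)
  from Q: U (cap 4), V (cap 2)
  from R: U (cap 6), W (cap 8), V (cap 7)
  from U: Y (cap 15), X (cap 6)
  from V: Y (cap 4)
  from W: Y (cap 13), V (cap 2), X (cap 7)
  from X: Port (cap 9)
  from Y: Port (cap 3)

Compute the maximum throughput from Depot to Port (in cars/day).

12

Augment Depot→P→U→X→Port: bottleneck 4, flow now 4.
Augment Depot→P→V→Y→Port: bottleneck 3, flow now 7.
Augment Depot→Q→U→X→Port: bottleneck 2, flow now 9.
Augment Depot→R→W→X→Port: bottleneck 3, flow now 12.
No augmenting path remains; maximum flow = 12.
In the residual graph, reachable from Depot: {Depot, P, Q, R, U, V, W, X, Y}.
Min-cut edges: X→Port (9), Y→Port (3); capacity 9 + 3 = 12.
This cut is saturated, so no flow can exceed 12.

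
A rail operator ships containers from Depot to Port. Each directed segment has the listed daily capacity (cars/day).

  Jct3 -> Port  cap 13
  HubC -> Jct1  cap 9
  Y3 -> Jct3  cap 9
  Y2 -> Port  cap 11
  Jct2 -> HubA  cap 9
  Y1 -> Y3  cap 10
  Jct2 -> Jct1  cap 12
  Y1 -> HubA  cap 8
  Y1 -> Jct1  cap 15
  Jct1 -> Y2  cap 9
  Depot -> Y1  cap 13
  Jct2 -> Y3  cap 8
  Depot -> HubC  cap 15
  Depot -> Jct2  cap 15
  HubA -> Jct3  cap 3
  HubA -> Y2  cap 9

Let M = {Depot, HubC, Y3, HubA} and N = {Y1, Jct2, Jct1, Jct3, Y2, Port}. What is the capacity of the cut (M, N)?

58

Edges leaving {Depot, HubC, Y3, HubA}: Depot→Y1 (13), Depot→Jct2 (15), HubC→Jct1 (9), Y3→Jct3 (9), HubA→Jct3 (3), HubA→Y2 (9).
Cut capacity = 13 + 15 + 9 + 9 + 3 + 9 = 58.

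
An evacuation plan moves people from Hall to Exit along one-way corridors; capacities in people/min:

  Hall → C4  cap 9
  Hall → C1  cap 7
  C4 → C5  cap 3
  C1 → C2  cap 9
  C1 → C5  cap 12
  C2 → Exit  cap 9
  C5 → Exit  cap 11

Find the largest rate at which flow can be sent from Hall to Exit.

10

Augment Hall→C4→C5→Exit: bottleneck 3, flow now 3.
Augment Hall→C1→C2→Exit: bottleneck 7, flow now 10.
No augmenting path remains; maximum flow = 10.
In the residual graph, reachable from Hall: {Hall, C4}.
Min-cut edges: Hall→C1 (7), C4→C5 (3); capacity 7 + 3 = 10.
This cut is saturated, so no flow can exceed 10.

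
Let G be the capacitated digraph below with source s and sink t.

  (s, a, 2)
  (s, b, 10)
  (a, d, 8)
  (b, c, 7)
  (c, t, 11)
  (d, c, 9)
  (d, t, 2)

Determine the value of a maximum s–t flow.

9

Augment s→a→d→t: bottleneck 2, flow now 2.
Augment s→b→c→t: bottleneck 7, flow now 9.
No augmenting path remains; maximum flow = 9.
In the residual graph, reachable from s: {s, b}.
Min-cut edges: s→a (2), b→c (7); capacity 2 + 7 = 9.
This cut is saturated, so no flow can exceed 9.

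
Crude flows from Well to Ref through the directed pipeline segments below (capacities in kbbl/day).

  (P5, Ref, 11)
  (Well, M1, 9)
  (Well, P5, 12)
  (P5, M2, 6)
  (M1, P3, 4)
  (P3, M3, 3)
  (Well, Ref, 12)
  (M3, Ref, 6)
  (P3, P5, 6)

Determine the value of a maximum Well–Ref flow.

26

Augment Well→Ref: bottleneck 12, flow now 12.
Augment Well→P5→Ref: bottleneck 11, flow now 23.
Augment Well→M1→P3→M3→Ref: bottleneck 3, flow now 26.
No augmenting path remains; maximum flow = 26.
In the residual graph, reachable from Well: {Well, M1, P3, P5, M2}.
Min-cut edges: Well→Ref (12), P3→M3 (3), P5→Ref (11); capacity 12 + 3 + 11 = 26.
This cut is saturated, so no flow can exceed 26.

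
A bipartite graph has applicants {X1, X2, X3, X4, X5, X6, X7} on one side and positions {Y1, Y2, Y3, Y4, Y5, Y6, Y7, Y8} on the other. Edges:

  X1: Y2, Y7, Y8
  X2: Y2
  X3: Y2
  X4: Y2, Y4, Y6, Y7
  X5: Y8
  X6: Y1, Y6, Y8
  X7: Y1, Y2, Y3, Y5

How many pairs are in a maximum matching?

Unit-capacity flow: source→left, listed edges, right→sink; max matching = max flow.
Augmenting path X1→Y2 (+1); matched 1.
Augmenting path X4→Y4 (+1); matched 2.
Augmenting path X5→Y8 (+1); matched 3.
Augmenting path X6→Y1 (+1); matched 4.
Augmenting path X7→Y3 (+1); matched 5.
Augmenting path X2→Y2→X1→Y7 (+1); matched 6.
No augmenting path remains; maximum matching = 6.
König certificate: {X1, X4, X5, X6, X7, Y2} is a vertex cover of size 6 (every listed pair touches it), so no matching can be larger.

6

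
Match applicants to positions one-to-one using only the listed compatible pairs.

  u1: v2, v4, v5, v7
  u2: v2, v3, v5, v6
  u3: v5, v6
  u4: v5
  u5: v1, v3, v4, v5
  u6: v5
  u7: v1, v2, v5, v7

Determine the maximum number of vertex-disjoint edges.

Unit-capacity flow: source→left, listed edges, right→sink; max matching = max flow.
Augmenting path u1→v2 (+1); matched 1.
Augmenting path u2→v3 (+1); matched 2.
Augmenting path u3→v5 (+1); matched 3.
Augmenting path u5→v1 (+1); matched 4.
Augmenting path u7→v7 (+1); matched 5.
Augmenting path u4→v5→u3→v6 (+1); matched 6.
No augmenting path remains; maximum matching = 6.
König certificate: {u1, u2, u3, u5, u7, v5} is a vertex cover of size 6 (every listed pair touches it), so no matching can be larger.

6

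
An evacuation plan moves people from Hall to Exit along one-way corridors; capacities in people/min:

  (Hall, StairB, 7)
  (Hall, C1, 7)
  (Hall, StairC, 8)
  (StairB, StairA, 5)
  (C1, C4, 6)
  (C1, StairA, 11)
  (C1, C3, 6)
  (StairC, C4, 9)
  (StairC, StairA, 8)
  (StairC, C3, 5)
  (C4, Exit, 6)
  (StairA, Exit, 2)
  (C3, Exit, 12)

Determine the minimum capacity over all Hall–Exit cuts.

17

Augment Hall→StairB→StairA→Exit: bottleneck 2, flow now 2.
Augment Hall→C1→C4→Exit: bottleneck 6, flow now 8.
Augment Hall→C1→C3→Exit: bottleneck 1, flow now 9.
Augment Hall→StairC→C3→Exit: bottleneck 5, flow now 14.
Augment Hall→StairC→C4→C1→C3→Exit: bottleneck 3, flow now 17. (uses reverse residual edge)
No augmenting path remains; maximum flow = 17.
By max-flow min-cut, the minimum cut capacity equals the max flow.
In the residual graph, reachable from Hall: {Hall, StairB, StairA}.
Min-cut edges: Hall→C1 (7), Hall→StairC (8), StairA→Exit (2); capacity 7 + 8 + 2 = 17.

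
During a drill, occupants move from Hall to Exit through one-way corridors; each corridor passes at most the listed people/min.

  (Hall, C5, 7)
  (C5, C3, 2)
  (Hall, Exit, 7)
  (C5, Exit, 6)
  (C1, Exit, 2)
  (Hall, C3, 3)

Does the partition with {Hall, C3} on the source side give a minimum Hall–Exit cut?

Given cut capacity: 7 + 7 = 14.
Augment Hall→Exit: bottleneck 7, flow now 7.
Augment Hall→C5→Exit: bottleneck 6, flow now 13.
No augmenting path remains; maximum flow = 13.
In the residual graph, reachable from Hall: {Hall, C5, C3}.
Min-cut edges: Hall→Exit (7), C5→Exit (6); capacity 7 + 6 = 13.
Cut capacity 14 exceeds the max flow 13, so it is not minimum.

No — its capacity is 14, but the minimum cut has capacity 13.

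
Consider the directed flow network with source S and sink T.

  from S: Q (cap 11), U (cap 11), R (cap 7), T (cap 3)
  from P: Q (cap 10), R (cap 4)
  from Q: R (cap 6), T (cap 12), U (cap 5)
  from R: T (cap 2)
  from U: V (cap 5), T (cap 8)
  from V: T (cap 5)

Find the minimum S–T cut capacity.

Augment S→T: bottleneck 3, flow now 3.
Augment S→Q→T: bottleneck 11, flow now 14.
Augment S→R→T: bottleneck 2, flow now 16.
Augment S→U→T: bottleneck 8, flow now 24.
Augment S→U→V→T: bottleneck 3, flow now 27.
No augmenting path remains; maximum flow = 27.
By max-flow min-cut, the minimum cut capacity equals the max flow.
In the residual graph, reachable from S: {S, R}.
Min-cut edges: S→Q (11), S→U (11), S→T (3), R→T (2); capacity 11 + 11 + 3 + 2 = 27.

27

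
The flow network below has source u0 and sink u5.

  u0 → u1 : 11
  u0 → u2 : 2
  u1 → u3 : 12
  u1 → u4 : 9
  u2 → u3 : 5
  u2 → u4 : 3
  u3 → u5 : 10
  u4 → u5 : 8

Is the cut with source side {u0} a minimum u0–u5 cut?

Given cut capacity: 11 + 2 = 13.
Augment u0→u1→u3→u5: bottleneck 10, flow now 10.
Augment u0→u1→u4→u5: bottleneck 1, flow now 11.
Augment u0→u2→u4→u5: bottleneck 2, flow now 13.
No augmenting path remains; maximum flow = 13.
Cut capacity 13 equals the max flow, so it is a minimum cut.

Yes — it is a minimum cut (capacity 13).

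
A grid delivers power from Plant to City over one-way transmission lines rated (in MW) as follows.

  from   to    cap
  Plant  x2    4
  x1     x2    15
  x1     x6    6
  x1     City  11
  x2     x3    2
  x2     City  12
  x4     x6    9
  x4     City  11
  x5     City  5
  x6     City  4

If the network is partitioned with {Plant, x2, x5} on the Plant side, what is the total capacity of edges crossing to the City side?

Edges leaving {Plant, x2, x5}: x2→x3 (2), x2→City (12), x5→City (5).
Cut capacity = 2 + 12 + 5 = 19.

19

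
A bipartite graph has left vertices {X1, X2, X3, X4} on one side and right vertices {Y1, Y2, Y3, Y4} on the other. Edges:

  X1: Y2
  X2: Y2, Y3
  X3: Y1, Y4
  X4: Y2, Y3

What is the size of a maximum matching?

3

Unit-capacity flow: source→left, listed edges, right→sink; max matching = max flow.
Augmenting path X1→Y2 (+1); matched 1.
Augmenting path X2→Y3 (+1); matched 2.
Augmenting path X3→Y1 (+1); matched 3.
No augmenting path remains; maximum matching = 3.
König certificate: {X3, Y2, Y3} is a vertex cover of size 3 (every listed pair touches it), so no matching can be larger.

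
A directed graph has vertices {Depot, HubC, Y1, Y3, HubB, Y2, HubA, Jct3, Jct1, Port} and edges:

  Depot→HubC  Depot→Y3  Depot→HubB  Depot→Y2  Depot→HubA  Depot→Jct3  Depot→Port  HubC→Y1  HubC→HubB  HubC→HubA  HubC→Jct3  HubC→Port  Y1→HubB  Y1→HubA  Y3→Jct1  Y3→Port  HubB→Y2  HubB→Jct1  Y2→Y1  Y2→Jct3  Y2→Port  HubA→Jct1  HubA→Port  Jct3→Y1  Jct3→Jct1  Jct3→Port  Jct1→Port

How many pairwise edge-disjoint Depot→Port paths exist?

7

Assign every edge capacity 1; by Menger, the answer equals the max flow.
Path Depot→Port (+1); total 1.
Path Depot→HubC→Port (+1); total 2.
Path Depot→Y3→Port (+1); total 3.
Path Depot→Y2→Port (+1); total 4.
Path Depot→HubA→Port (+1); total 5.
Path Depot→Jct3→Port (+1); total 6.
Path Depot→HubB→Jct1→Port (+1); total 7.
No residual Depot→Port path; max flow = 7.
Certifying cut of size 7: {Depot→HubA, Depot→HubB, Depot→HubC, Depot→Jct3, Depot→Port, Depot→Y2, Depot→Y3}.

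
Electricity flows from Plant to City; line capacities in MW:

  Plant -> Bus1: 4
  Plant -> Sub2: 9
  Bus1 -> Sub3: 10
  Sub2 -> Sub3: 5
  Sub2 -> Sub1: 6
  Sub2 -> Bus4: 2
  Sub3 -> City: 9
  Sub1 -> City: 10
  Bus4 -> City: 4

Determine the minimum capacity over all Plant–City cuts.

Augment Plant→Bus1→Sub3→City: bottleneck 4, flow now 4.
Augment Plant→Sub2→Sub3→City: bottleneck 5, flow now 9.
Augment Plant→Sub2→Sub1→City: bottleneck 4, flow now 13.
No augmenting path remains; maximum flow = 13.
By max-flow min-cut, the minimum cut capacity equals the max flow.
In the residual graph, reachable from Plant: {Plant}.
Min-cut edges: Plant→Bus1 (4), Plant→Sub2 (9); capacity 4 + 9 = 13.

13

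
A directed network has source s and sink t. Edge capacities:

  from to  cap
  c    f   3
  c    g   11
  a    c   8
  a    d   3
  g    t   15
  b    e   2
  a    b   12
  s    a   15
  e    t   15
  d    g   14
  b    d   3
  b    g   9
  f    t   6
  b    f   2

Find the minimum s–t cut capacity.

Augment s→a→b→e→t: bottleneck 2, flow now 2.
Augment s→a→b→f→t: bottleneck 2, flow now 4.
Augment s→a→b→g→t: bottleneck 8, flow now 12.
Augment s→a→c→f→t: bottleneck 3, flow now 15.
No augmenting path remains; maximum flow = 15.
By max-flow min-cut, the minimum cut capacity equals the max flow.
In the residual graph, reachable from s: {s}.
Min-cut edges: s→a (15); capacity 15 = 15.

15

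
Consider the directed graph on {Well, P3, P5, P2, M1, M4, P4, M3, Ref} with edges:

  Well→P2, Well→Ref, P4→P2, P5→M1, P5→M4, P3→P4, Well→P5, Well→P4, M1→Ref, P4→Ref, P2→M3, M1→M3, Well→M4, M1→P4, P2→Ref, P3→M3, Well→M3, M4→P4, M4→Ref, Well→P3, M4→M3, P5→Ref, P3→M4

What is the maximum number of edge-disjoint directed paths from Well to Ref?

5

Assign every edge capacity 1; by Menger, the answer equals the max flow.
Path Well→Ref (+1); total 1.
Path Well→P5→Ref (+1); total 2.
Path Well→P2→Ref (+1); total 3.
Path Well→M4→Ref (+1); total 4.
Path Well→P4→Ref (+1); total 5.
No residual Well→Ref path; max flow = 5.
Certifying cut of size 5: {M4→Ref, P2→Ref, P4→Ref, Well→P5, Well→Ref}.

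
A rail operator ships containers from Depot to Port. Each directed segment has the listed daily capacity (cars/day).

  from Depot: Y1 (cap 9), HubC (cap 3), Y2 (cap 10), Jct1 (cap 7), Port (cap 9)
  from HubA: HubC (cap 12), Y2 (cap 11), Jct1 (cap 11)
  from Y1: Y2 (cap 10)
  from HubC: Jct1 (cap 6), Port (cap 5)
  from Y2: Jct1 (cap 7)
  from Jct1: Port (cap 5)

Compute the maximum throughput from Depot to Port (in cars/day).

Augment Depot→Port: bottleneck 9, flow now 9.
Augment Depot→HubC→Port: bottleneck 3, flow now 12.
Augment Depot→Jct1→Port: bottleneck 5, flow now 17.
No augmenting path remains; maximum flow = 17.
In the residual graph, reachable from Depot: {Depot, Y1, Y2, Jct1}.
Min-cut edges: Depot→HubC (3), Depot→Port (9), Jct1→Port (5); capacity 3 + 9 + 5 = 17.
This cut is saturated, so no flow can exceed 17.

17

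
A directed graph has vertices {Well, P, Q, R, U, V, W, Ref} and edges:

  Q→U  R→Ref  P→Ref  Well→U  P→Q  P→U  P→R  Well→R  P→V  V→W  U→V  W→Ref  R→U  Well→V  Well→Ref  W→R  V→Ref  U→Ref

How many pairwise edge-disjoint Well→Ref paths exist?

Assign every edge capacity 1; by Menger, the answer equals the max flow.
Path Well→Ref (+1); total 1.
Path Well→R→Ref (+1); total 2.
Path Well→U→Ref (+1); total 3.
Path Well→V→Ref (+1); total 4.
No residual Well→Ref path; max flow = 4.
Certifying cut of size 4: {Well→R, Well→Ref, Well→U, Well→V}.

4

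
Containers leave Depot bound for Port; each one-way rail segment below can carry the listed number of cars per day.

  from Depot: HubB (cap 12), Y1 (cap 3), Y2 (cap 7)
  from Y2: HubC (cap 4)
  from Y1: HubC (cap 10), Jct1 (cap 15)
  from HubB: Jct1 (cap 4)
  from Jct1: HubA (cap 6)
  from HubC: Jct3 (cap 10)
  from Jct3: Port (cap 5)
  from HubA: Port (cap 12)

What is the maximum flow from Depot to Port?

Augment Depot→Y2→HubC→Jct3→Port: bottleneck 4, flow now 4.
Augment Depot→Y1→Jct1→HubA→Port: bottleneck 3, flow now 7.
Augment Depot→HubB→Jct1→HubA→Port: bottleneck 3, flow now 10.
Augment Depot→HubB→Jct1→Y1→HubC→Jct3→Port: bottleneck 1, flow now 11. (uses reverse residual edge)
No augmenting path remains; maximum flow = 11.
In the residual graph, reachable from Depot: {Depot, Y2, HubB}.
Min-cut edges: Depot→Y1 (3), Y2→HubC (4), HubB→Jct1 (4); capacity 3 + 4 + 4 = 11.
This cut is saturated, so no flow can exceed 11.

11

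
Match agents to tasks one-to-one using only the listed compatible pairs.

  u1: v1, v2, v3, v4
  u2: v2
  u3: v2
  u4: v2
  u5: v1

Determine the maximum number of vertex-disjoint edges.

Unit-capacity flow: source→left, listed edges, right→sink; max matching = max flow.
Augmenting path u1→v1 (+1); matched 1.
Augmenting path u2→v2 (+1); matched 2.
Augmenting path u5→v1→u1→v3 (+1); matched 3.
No augmenting path remains; maximum matching = 3.
König certificate: {u1, u5, v2} is a vertex cover of size 3 (every listed pair touches it), so no matching can be larger.

3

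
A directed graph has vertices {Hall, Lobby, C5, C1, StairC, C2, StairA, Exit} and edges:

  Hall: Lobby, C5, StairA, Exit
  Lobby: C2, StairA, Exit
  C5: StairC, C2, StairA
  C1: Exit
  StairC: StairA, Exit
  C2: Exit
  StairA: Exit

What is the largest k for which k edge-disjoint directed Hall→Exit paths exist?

Assign every edge capacity 1; by Menger, the answer equals the max flow.
Path Hall→Exit (+1); total 1.
Path Hall→Lobby→Exit (+1); total 2.
Path Hall→StairA→Exit (+1); total 3.
Path Hall→C5→StairC→Exit (+1); total 4.
No residual Hall→Exit path; max flow = 4.
Certifying cut of size 4: {Hall→C5, Hall→Exit, Hall→Lobby, Hall→StairA}.

4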